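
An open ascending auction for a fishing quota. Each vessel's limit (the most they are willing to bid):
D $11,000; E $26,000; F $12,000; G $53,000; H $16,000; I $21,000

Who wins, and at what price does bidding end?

G wins at $26,000

Sorting limits: 53,000 (G) > 26,000 (E) > 21,000 (I) > 16,000 (H) > 12,000 (F) > 11,000 (D)
Bidding ends when E exits at $26,000; G takes it.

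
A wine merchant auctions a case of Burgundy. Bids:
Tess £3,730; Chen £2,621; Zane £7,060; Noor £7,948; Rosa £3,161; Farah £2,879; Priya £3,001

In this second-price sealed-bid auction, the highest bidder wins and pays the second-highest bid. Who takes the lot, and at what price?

Noor pays £7,060

Rule: the highest bidder wins and pays the second-highest bid.
Sorting bids: 7,948 (Noor) > 7,060 (Zane) > 3,730 (Tess) > 3,161 (Rosa) > 3,001 (Priya) > 2,879 (Farah) > …
Noor wins with the highest bid; price is set by the runner-up at £7,060.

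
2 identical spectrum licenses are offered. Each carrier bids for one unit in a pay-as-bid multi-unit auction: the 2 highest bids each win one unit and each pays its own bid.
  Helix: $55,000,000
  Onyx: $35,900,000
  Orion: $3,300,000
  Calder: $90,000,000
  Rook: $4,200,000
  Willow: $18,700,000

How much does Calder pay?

Sorting: 90,000,000 (Calder), 55,000,000 (Helix), 35,900,000 (Onyx), 18,700,000 (Willow), …
Top 2: Calder, Helix.
Calder wins → own bid $90,000,000.

Calder pays $90,000,000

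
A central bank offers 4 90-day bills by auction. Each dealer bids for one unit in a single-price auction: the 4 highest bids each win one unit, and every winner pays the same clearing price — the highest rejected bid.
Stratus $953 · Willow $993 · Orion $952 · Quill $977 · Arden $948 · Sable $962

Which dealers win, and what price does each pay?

Willow, Quill, Sable, Stratus; each pays $952

Bids ranked high→low: 993 (Willow), 977 (Quill), 962 (Sable), 953 (Stratus), 952 (Orion), 948 (Arden)
Top 4: Willow, Quill, Sable, Stratus.
Highest unsuccessful bid: $952 → clearing price.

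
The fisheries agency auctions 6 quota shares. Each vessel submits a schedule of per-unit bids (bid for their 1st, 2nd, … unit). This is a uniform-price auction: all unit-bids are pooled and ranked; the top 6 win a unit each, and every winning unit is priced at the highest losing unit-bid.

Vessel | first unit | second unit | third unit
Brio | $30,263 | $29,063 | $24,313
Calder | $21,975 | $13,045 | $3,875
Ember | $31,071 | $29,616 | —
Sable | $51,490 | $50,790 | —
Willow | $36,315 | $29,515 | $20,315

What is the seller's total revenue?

Total revenue: $177,090

Merging the schedules and taking the best 6: 51,490 (Sable-1), 50,790 (Sable-2), 36,315 (Willow-1), 31,071 (Ember-1), 30,263 (Brio-1), 29,616 (Ember-2)
Highest rejected unit-bid = $29,515.
Allocation: Brio 1, Ember 2, Sable 2, Willow 1. Every unit priced at $29,515.
Revenue = 6 × 29,515 = $177,090.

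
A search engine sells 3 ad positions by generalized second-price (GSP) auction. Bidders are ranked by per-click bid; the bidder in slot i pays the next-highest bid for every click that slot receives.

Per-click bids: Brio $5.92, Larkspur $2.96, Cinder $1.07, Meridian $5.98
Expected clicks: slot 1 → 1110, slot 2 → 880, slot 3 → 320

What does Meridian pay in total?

Ranked by bid: $5.98 (Meridian) > $5.92 (Brio) > $2.96 (Larkspur) > $1.07 (Cinder)
Meridian holds slot 1 → pays next bid $5.92 × 1110 clicks = $6571.20.

Meridian pays $6571.20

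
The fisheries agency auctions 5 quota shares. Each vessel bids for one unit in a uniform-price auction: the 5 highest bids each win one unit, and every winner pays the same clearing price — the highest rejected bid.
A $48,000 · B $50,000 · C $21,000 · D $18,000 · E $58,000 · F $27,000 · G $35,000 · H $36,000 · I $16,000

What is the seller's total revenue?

Total revenue: $135,000

Bids ranked high→low: 58,000 (E), 50,000 (B), 48,000 (A), 36,000 (H), 35,000 (G), 27,000 (F), 21,000 (C), …
The 5 highest are E, B, A, H, G.
First losing bid is F's $27,000, which sets the uniform price.
Total revenue = 5 × $27,000 = $135,000.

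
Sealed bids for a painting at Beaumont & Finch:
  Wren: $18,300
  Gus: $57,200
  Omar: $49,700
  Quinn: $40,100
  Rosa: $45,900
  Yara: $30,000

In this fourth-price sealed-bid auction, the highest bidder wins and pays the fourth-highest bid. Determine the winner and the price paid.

Gus pays $40,100

Fourth-price sealed-bid auction: the highest bidder wins and pays the fourth-highest bid.
Sorting bids: 57,200 (Gus) > 49,700 (Omar) > 45,900 (Rosa) > 40,100 (Quinn) > 30,000 (Yara) > 18,300 (Wren)
Gus is highest; pays the fourth-highest bid, $40,100.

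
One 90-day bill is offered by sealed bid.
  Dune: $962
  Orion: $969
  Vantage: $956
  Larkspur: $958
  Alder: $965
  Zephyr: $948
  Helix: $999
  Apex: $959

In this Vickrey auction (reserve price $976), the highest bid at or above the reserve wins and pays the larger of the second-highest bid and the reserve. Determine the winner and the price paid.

Rule: the highest bid at or above the reserve wins and pays the larger of the second-highest bid and the reserve.
Sorting bids: 999 (Helix) > 969 (Orion) > 965 (Alder) > 962 (Dune) > 959 (Apex) > 958 (Larkspur) > …
Helix has the top bid at or above the reserve ($999).
Second-highest bid $969 is below the reserve $976, so the reserve binds → payment $976.

Helix pays $976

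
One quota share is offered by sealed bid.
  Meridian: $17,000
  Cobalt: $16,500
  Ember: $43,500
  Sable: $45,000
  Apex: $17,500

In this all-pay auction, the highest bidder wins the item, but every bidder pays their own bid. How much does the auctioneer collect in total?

Total revenue: $139,500

Rule: the highest bidder wins the item, but every bidder pays their own bid.
Sorting bids: 45,000 (Sable) > 43,500 (Ember) > 17,500 (Apex) > 17,000 (Meridian) > 16,500 (Cobalt)
Every bidder forfeits their bid regardless of winning.
Revenue = 17,000 + 16,500 + 43,500 + 45,000 + 17,500 = $139,500.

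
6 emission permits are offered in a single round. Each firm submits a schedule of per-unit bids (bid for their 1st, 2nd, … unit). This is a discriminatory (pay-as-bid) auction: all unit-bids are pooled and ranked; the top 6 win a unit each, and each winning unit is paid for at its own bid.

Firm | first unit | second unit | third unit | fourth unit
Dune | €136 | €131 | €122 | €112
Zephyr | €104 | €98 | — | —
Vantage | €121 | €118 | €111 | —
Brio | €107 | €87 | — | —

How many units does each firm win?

Dune 4, Vantage 2

All unit-bids, highest first — top 6: 136 (Dune-1), 131 (Dune-2), 122 (Dune-3), 121 (Vantage-1), 118 (Vantage-2), 112 (Dune-4)
Next rejected bid: €111 (not a price — pay-as-bid).
Allocation: Dune 4, Vantage 2.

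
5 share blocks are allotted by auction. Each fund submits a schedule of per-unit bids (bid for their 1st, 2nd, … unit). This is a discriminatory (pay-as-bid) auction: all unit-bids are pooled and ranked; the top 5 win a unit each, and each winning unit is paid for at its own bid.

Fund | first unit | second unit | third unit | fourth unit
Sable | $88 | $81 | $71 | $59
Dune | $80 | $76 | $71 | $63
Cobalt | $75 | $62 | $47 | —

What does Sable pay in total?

Sable pays $169

All unit-bids, highest first — top 5: 88 (Sable-1), 81 (Sable-2), 80 (Dune-1), 76 (Dune-2), 75 (Cobalt-1)
Next rejected bid: $71 (not a price — pay-as-bid).
Sable's winning unit-bids: 88 + 81 = $169.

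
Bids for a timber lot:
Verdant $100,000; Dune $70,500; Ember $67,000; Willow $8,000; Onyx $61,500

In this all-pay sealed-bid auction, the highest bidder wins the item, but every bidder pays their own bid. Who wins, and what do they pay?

Verdant pays $100,000

Rule: the highest bidder wins the item, but every bidder pays their own bid.
Bids in order: 100,000 (Verdant) > 70,500 (Dune) > 67,000 (Ember) > 61,500 (Onyx) > 8,000 (Willow)
Verdant wins with the top bid; all bids are sunk regardless.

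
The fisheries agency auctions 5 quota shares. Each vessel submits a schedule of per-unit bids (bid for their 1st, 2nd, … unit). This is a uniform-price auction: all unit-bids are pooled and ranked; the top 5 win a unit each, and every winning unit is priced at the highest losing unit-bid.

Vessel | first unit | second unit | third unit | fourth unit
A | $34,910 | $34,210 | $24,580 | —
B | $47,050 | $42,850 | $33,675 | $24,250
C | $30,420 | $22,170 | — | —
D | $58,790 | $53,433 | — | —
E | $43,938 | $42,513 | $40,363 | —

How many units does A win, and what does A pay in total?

A: 0 units, pays $0

Pooled unit-bids ranked (top 5): 58,790 (D-1), 53,433 (D-2), 47,050 (B-1), 43,938 (E-1), 42,850 (B-2)
Highest rejected unit-bid = $42,513.
A wins 0 unit(s) at $42,513 each.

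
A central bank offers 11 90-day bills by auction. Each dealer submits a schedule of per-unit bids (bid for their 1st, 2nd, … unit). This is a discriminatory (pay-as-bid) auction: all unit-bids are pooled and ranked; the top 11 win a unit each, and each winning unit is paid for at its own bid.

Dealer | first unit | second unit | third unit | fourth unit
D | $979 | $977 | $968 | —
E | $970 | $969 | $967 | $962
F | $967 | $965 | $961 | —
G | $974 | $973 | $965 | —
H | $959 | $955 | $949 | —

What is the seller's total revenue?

All unit-bids, highest first — top 11: 979 (D-1), 977 (D-2), 974 (G-1), 973 (G-2), 970 (E-1), 969 (E-2), 968 (D-3), 967 (E-3), 967 (F-1), 965 (F-2), 965 (G-3)
Next rejected bid: $962 (not a price — pay-as-bid).
Each winning unit pays its own bid.
Revenue = 979 + 977 + 974 + 973 + 970 + 969 + 968 + 967 + 967 + 965 + 965 = $10,674.

Total revenue: $10,674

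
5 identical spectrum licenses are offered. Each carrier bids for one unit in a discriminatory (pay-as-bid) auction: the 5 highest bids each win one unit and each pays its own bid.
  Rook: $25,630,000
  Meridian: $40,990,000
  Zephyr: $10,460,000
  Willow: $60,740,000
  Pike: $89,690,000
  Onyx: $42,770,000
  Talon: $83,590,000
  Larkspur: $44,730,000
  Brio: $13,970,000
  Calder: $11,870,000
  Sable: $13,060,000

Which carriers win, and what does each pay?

Pike $89,690,000, Talon $83,590,000, Willow $60,740,000, Larkspur $44,730,000, Onyx $42,770,000

Ordering the bids: 89,690,000 (Pike), 83,590,000 (Talon), 60,740,000 (Willow), 44,730,000 (Larkspur), 42,770,000 (Onyx), 40,990,000 (Meridian), 25,630,000 (Rook), …
Top 5: Pike, Talon, Willow, Larkspur, Onyx.
Each winner pays its own bid: Pike $89,690,000, Talon $83,590,000, Willow $60,740,000, Larkspur $44,730,000, Onyx $42,770,000.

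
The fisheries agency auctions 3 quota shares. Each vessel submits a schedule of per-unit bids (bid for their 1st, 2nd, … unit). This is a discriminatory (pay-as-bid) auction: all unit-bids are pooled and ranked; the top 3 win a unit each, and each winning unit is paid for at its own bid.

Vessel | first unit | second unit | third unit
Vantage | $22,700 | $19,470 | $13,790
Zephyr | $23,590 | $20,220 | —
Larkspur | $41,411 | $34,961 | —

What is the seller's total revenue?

Total revenue: $99,962

Merging the schedules and taking the best 3: 41,411 (Larkspur-1), 34,961 (Larkspur-2), 23,590 (Zephyr-1)
Next rejected bid: $22,700 (not a price — pay-as-bid).
Each winning unit pays its own bid.
Revenue = 41,411 + 34,961 + 23,590 = $99,962.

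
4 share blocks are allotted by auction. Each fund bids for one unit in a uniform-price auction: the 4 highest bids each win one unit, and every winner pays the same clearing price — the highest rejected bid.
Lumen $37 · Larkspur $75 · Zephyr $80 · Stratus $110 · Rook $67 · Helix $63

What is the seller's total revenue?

Total revenue: $252

Sorting: 110 (Stratus), 80 (Zephyr), 75 (Larkspur), 67 (Rook), 63 (Helix), 37 (Lumen)
The 4 highest are Stratus, Zephyr, Larkspur, Rook.
Clearing price = highest rejected bid = $63.
Total revenue = 4 × $63 = $252.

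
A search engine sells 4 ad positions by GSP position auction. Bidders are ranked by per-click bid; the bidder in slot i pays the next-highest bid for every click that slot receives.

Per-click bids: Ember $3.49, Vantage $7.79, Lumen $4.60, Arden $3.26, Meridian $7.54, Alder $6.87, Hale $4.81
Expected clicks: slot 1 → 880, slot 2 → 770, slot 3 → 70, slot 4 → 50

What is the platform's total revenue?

Total revenue: $12491.80

Per-click bids in order: $7.79 (Vantage) > $7.54 (Meridian) > $6.87 (Alder) > $4.81 (Hale) > $4.60 (Lumen) > …
Slot 1: Vantage pays $7.54 × 880 = $6635.20
Slot 2: Meridian pays $6.87 × 770 = $5289.90
Slot 3: Alder pays $4.81 × 70 = $336.70
Slot 4: Hale pays $4.60 × 50 = $230.00
Total = $12491.80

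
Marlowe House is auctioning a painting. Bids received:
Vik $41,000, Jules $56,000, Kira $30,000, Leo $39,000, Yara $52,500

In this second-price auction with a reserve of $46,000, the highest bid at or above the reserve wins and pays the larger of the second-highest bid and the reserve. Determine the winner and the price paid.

Jules pays $52,500

Bids ranked: 56,000 (Jules) > 52,500 (Yara) > 41,000 (Vik) > 39,000 (Leo) > 30,000 (Kira)
Jules has the top bid at or above the reserve ($56,000).
max(second-highest $52,500, reserve $46,000) = $52,500; the reserve does not bind.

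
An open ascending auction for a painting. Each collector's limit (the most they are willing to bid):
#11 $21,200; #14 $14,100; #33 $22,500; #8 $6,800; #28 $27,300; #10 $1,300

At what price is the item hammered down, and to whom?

Rule: the price rises until one bidder remains; the winner pays the price at which the last rival dropped out.
Sorting limits: 27,300 (#28) > 22,500 (#33) > 21,200 (#11) > 14,100 (#14) > 6,800 (#8) > 1,300 (#10)
Bidding ends when #33 exits at $22,500; #28 takes it.

#28 wins at $22,500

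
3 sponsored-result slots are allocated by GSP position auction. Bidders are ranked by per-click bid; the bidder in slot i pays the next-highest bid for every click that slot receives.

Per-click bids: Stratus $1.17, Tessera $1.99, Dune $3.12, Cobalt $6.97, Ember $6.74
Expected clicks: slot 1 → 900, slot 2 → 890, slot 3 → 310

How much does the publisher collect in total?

Total revenue: $9459.70

Ranked by bid: $6.97 (Cobalt) > $6.74 (Ember) > $3.12 (Dune) > $1.99 (Tessera) > …
Slot 1: Cobalt pays $6.74 × 900 = $6066.00
Slot 2: Ember pays $3.12 × 890 = $2776.80
Slot 3: Dune pays $1.99 × 310 = $616.90
Total = $9459.70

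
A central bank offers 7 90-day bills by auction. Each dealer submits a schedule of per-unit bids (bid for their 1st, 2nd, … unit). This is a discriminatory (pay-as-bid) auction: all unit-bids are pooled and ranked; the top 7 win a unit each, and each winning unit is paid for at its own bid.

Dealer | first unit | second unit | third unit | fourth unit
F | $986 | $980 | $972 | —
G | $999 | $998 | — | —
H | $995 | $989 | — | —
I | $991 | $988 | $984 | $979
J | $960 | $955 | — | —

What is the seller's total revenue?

Merging the schedules and taking the best 7: 999 (G-1), 998 (G-2), 995 (H-1), 991 (I-1), 989 (H-2), 988 (I-2), 986 (F-1)
Next rejected bid: $984 (not a price — pay-as-bid).
Each winning unit pays its own bid.
Revenue = 999 + 998 + 995 + 991 + 989 + 988 + 986 = $6,946.

Total revenue: $6,946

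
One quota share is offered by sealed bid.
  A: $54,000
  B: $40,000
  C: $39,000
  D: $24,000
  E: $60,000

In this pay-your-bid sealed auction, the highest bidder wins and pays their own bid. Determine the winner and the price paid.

E pays $60,000

Pay-your-bid sealed auction: the highest bidder wins and pays their own bid.
Sorting bids: 60,000 (E) > 54,000 (A) > 40,000 (B) > 39,000 (C) > 24,000 (D)
E has the highest bid and pays exactly that: $60,000.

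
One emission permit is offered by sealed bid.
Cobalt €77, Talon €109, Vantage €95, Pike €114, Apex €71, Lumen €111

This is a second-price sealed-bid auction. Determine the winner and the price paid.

Pike pays €111

Bids ranked: 114 (Pike) > 111 (Lumen) > 109 (Talon) > 95 (Vantage) > 77 (Cobalt) > 71 (Apex)
Pike is highest; pays the second-highest bid, €111.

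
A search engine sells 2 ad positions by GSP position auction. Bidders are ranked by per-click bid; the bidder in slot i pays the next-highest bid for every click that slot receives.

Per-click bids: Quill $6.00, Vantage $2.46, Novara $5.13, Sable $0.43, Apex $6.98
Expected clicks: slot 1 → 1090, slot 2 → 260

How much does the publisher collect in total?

Sorting advertisers: $6.98 (Apex) > $6.00 (Quill) > $5.13 (Novara) > …
Slot 1: Apex pays $6.00 × 1090 = $6540.00
Slot 2: Quill pays $5.13 × 260 = $1333.80
Total = $7873.80

Total revenue: $7873.80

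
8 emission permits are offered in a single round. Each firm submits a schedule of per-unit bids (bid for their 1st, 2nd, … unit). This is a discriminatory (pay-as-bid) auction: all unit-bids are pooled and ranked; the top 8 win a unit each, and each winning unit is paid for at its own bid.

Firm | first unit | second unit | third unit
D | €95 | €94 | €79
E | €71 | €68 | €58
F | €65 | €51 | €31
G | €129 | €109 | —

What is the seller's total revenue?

Total revenue: €710

All unit-bids, highest first — top 8: 129 (G-1), 109 (G-2), 95 (D-1), 94 (D-2), 79 (D-3), 71 (E-1), 68 (E-2), 65 (F-1)
Next rejected bid: €58 (not a price — pay-as-bid).
Each winning unit pays its own bid.
Revenue = 129 + 109 + 95 + 94 + 79 + 71 + 68 + 65 = €710.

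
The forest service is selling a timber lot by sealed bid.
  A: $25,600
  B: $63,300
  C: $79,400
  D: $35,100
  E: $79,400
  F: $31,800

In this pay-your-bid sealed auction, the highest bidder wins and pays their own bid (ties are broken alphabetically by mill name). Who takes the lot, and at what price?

Bids ranked: 79,400 (C) > 79,400 (E) > 63,300 (B) > 35,100 (D) > 31,800 (F) > 25,600 (A)
Tie at $79,400 → C wins by tie-break.
C is highest → pays own bid, $79,400.

C pays $79,400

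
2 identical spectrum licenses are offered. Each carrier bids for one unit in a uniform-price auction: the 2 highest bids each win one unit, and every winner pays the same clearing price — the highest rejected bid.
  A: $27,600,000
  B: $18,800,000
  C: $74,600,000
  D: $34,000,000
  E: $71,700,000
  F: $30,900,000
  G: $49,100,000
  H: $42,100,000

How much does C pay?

Sorting: 74,600,000 (C), 71,700,000 (E), 49,100,000 (G), 42,100,000 (H), …
Winners (2 units): C, E.
Highest unsuccessful bid: $49,100,000 → clearing price.
C wins → pays $49,100,000.

C pays $49,100,000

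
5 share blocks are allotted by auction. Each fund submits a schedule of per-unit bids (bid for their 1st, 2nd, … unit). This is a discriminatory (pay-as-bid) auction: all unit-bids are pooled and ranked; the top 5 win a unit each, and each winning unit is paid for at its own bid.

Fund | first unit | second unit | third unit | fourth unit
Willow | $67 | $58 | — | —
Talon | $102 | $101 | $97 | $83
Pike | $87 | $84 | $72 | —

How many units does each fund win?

Pooled unit-bids ranked (top 5): 102 (Talon-1), 101 (Talon-2), 97 (Talon-3), 87 (Pike-1), 84 (Pike-2)
Next rejected bid: $83 (not a price — pay-as-bid).
Allocation: Pike 2, Talon 3.

Pike 2, Talon 3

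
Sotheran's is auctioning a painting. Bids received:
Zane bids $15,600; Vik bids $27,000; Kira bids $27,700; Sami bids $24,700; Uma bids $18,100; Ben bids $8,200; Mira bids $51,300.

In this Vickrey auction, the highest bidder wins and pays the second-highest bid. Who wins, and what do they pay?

Mira pays $27,700

Sorting bids: 51,300 (Mira) > 27,700 (Kira) > 27,000 (Vik) > 24,700 (Sami) > 18,100 (Uma) > 15,600 (Zane) > …
Second-price: Mira pays Kira's bid of $27,700.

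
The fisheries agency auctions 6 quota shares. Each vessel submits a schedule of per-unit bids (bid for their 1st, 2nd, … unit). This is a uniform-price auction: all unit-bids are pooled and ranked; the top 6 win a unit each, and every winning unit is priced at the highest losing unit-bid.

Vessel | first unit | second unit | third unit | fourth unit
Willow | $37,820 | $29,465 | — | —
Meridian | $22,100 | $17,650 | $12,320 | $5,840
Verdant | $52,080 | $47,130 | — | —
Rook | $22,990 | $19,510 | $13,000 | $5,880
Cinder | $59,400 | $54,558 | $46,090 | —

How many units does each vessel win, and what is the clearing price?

All unit-bids, highest first — top 6: 59,400 (Cinder-1), 54,558 (Cinder-2), 52,080 (Verdant-1), 47,130 (Verdant-2), 46,090 (Cinder-3), 37,820 (Willow-1)
Highest rejected unit-bid = $29,465.
Allocation: Cinder 3, Verdant 2, Willow 1.

Cinder 3, Verdant 2, Willow 1; clearing price $29,465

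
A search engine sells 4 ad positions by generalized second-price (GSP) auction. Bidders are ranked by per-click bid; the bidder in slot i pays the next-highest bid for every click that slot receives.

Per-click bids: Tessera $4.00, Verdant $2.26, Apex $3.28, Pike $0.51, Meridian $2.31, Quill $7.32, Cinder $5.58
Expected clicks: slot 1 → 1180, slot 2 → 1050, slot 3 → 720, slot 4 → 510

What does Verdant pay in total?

Sorting advertisers: $7.32 (Quill) > $5.58 (Cinder) > $4.00 (Tessera) > $3.28 (Apex) > $2.31 (Meridian) > …
Verdant ranks below slot 4 → no slot, pays nothing.

Verdant pays $0.00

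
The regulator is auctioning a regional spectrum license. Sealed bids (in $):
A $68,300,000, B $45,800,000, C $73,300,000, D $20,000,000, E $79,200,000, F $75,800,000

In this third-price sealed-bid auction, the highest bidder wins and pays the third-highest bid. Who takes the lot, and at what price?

Sorting bids: 79,200,000 (E) > 75,800,000 (F) > 73,300,000 (C) > 68,300,000 (A) > 45,800,000 (B) > 20,000,000 (D)
E wins; payment is bid #3 in the ranking = $73,300,000.

E pays $73,300,000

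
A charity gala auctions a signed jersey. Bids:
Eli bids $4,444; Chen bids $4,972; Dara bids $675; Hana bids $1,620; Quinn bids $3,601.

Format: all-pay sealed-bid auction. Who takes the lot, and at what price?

Sorting bids: 4,972 (Chen) > 4,444 (Eli) > 3,601 (Quinn) > 1,620 (Hana) > 675 (Dara)
Chen is highest and takes the item; every bidder forfeits their bid.

Chen pays $4,972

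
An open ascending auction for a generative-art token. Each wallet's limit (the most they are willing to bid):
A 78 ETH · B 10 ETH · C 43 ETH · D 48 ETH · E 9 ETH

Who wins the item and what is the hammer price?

A wins at 48 ETH

Limits in order: 78 (A) > 48 (D) > 43 (C) > 10 (B) > 9 (E)
D is the last rival to drop out, at 48 ETH; A remains and wins at that price.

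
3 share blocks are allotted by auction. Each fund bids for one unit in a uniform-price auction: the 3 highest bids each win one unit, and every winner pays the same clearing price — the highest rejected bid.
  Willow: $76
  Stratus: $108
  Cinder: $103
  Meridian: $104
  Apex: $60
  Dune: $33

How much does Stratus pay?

Stratus pays $76

Bids ranked high→low: 108 (Stratus), 104 (Meridian), 103 (Cinder), 76 (Willow), 60 (Apex), …
Winners (3 units): Stratus, Meridian, Cinder.
Highest unsuccessful bid: $76 → clearing price.
Stratus wins → pays $76.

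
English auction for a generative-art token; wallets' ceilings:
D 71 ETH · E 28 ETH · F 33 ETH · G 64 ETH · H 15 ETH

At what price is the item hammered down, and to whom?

Limits in order: 71 (D) > 64 (G) > 33 (F) > 28 (E) > 15 (H)
Bidding ends when G exits at 64 ETH; D takes it.

D wins at 64 ETH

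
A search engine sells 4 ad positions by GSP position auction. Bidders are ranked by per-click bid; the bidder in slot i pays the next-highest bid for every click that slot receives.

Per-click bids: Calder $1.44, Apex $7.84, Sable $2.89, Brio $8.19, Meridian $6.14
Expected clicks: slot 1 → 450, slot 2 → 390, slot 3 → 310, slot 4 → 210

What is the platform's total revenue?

Ranked by bid: $8.19 (Brio) > $7.84 (Apex) > $6.14 (Meridian) > $2.89 (Sable) > $1.44 (Calder)
Slot 1: Brio pays $7.84 × 450 = $3528.00
Slot 2: Apex pays $6.14 × 390 = $2394.60
Slot 3: Meridian pays $2.89 × 310 = $895.90
Slot 4: Sable pays $1.44 × 210 = $302.40
Total = $7120.90

Total revenue: $7120.90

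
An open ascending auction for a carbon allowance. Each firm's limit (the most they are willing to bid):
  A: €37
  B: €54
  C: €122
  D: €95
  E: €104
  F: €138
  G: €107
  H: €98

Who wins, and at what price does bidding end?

Ascending (English) auction: the price rises until one bidder remains; the winner pays the price at which the last rival dropped out.
Sorting limits: 138 (F) > 122 (C) > 107 (G) > 104 (E) > 98 (H) > 95 (D) > …
Bidding ends when C exits at €122; F takes it.

F wins at €122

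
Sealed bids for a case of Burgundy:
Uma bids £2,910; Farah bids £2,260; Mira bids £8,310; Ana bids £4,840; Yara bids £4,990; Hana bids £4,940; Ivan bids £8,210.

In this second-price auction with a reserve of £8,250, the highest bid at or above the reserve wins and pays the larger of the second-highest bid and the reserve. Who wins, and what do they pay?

Sorting bids: 8,310 (Mira) > 8,210 (Ivan) > 4,990 (Yara) > 4,940 (Hana) > 4,840 (Ana) > 2,910 (Uma) > …
Highest eligible bid: Mira at £8,310.
max(second-highest £8,210, reserve £8,250) = £8,250.

Mira pays £8,250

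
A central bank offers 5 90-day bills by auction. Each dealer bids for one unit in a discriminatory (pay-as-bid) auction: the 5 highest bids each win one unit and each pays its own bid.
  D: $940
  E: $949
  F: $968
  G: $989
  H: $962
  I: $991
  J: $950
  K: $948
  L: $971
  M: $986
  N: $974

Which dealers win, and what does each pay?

Bids ranked high→low: 991 (I), 989 (G), 986 (M), 974 (N), 971 (L), 968 (F), 962 (H), …
The 5 highest are I, G, M, N, L.
Each winner pays its own bid: I $991, G $989, M $986, N $974, L $971.

I $991, G $989, M $986, N $974, L $971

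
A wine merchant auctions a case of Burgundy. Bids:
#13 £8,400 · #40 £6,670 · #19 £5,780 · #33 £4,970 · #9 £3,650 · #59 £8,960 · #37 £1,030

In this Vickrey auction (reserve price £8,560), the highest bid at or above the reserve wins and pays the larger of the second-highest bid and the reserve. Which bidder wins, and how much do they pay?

#59 pays £8,560

Bids in order: 8,960 (#59) > 8,400 (#13) > 6,670 (#40) > 5,780 (#19) > 4,970 (#33) > 3,650 (#9) > …
#59 has the top bid at or above the reserve (£8,960).
Second-highest bid £8,400 is below the reserve £8,560, so the reserve binds → payment £8,560.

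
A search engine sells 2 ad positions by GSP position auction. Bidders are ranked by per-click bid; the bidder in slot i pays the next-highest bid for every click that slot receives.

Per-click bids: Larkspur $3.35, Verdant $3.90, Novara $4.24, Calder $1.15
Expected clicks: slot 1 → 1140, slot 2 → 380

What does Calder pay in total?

Calder pays $0.00

Ranked by bid: $4.24 (Novara) > $3.90 (Verdant) > $3.35 (Larkspur) > …
Calder ranks below slot 2 → no slot, pays nothing.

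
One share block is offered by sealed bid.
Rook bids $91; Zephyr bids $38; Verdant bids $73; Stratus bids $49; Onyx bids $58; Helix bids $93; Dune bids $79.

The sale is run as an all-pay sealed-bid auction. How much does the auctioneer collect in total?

All-pay sealed-bid auction: the highest bidder wins the item, but every bidder pays their own bid.
Bids ranked: 93 (Helix) > 91 (Rook) > 79 (Dune) > 73 (Verdant) > 58 (Onyx) > 49 (Stratus) > …
Every bidder forfeits their bid regardless of winning.
Revenue = 91 + 38 + 73 + 49 + 58 + 93 + 79 = $481.

Total revenue: $481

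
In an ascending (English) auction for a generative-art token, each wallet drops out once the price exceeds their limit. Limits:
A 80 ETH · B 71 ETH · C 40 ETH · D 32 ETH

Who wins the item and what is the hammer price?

A wins at 71 ETH

Limits ranked: 80 (A) > 71 (B) > 40 (C) > 32 (D)
Once the price passes 71 ETH, only A is left; the hammer falls at B's limit of 71 ETH.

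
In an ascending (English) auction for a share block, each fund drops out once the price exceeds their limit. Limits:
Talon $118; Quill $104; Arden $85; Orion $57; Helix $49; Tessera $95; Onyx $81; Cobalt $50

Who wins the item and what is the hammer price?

Talon wins at $104

Limits ranked: 118 (Talon) > 104 (Quill) > 95 (Tessera) > 85 (Arden) > 81 (Onyx) > 57 (Orion) > …
Quill is the last rival to drop out, at $104; Talon remains and wins at that price.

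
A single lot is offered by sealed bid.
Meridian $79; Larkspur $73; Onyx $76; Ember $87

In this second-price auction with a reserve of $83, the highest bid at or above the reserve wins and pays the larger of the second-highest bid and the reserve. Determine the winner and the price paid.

Rule: the highest bid at or above the reserve wins and pays the larger of the second-highest bid and the reserve.
Bids in order: 87 (Ember) > 79 (Meridian) > 76 (Onyx) > 73 (Larkspur)
Ember has the top bid at or above the reserve ($87).
Second-highest bid $79 is below the reserve $83, so the reserve binds → payment $83.

Ember pays $83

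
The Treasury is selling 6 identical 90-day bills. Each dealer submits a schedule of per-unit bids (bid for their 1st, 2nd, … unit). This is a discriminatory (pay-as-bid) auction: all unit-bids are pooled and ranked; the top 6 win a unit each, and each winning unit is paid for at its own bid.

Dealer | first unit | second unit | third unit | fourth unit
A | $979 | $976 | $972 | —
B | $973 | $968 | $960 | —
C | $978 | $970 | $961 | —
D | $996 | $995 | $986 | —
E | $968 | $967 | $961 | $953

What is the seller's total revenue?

All unit-bids, highest first — top 6: 996 (D-1), 995 (D-2), 986 (D-3), 979 (A-1), 978 (C-1), 976 (A-2)
Next rejected bid: $973 (not a price — pay-as-bid).
Each winning unit pays its own bid.
Revenue = 996 + 995 + 986 + 979 + 978 + 976 = $5,910.

Total revenue: $5,910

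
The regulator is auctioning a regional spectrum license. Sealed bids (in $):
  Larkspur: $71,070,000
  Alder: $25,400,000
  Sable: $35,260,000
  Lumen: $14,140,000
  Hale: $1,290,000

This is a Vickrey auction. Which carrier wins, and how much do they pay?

Vickrey auction: the highest bidder wins and pays the second-highest bid.
Sorting bids: 71,070,000 (Larkspur) > 35,260,000 (Sable) > 25,400,000 (Alder) > 14,140,000 (Lumen) > 1,290,000 (Hale)
Larkspur wins with the highest bid; price is set by the runner-up at $35,260,000.

Larkspur pays $35,260,000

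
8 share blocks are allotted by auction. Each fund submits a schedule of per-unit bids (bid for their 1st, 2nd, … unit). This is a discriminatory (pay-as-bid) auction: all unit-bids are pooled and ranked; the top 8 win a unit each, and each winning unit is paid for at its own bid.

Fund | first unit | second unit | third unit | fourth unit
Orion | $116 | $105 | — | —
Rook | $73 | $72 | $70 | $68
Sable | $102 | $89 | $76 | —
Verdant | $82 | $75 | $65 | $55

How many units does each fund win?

Pooled unit-bids ranked (top 8): 116 (Orion-1), 105 (Orion-2), 102 (Sable-1), 89 (Sable-2), 82 (Verdant-1), 76 (Sable-3), 75 (Verdant-2), 73 (Rook-1)
Next rejected bid: $72 (not a price — pay-as-bid).
Allocation: Orion 2, Rook 1, Sable 3, Verdant 2.

Orion 2, Rook 1, Sable 3, Verdant 2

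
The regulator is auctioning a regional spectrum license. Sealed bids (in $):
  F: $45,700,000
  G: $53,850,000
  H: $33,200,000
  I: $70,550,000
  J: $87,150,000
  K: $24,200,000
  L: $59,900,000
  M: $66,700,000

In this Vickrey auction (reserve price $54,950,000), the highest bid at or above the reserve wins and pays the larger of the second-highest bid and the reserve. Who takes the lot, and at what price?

J pays $70,550,000

Sorting bids: 87,150,000 (J) > 70,550,000 (I) > 66,700,000 (M) > 59,900,000 (L) > 53,850,000 (G) > 45,700,000 (F) > …
Highest eligible bid: J at $87,150,000.
Second-highest bid $70,550,000 exceeds the reserve $54,950,000 → payment $70,550,000.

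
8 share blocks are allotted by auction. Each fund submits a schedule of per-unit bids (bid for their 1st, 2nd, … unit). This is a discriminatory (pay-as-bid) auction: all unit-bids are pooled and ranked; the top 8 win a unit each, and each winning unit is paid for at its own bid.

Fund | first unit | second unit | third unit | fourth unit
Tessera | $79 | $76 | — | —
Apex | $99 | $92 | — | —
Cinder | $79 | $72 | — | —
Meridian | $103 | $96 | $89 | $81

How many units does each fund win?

Apex 2, Cinder 1, Meridian 4, Tessera 1

All unit-bids, highest first — top 8: 103 (Meridian-1), 99 (Apex-1), 96 (Meridian-2), 92 (Apex-2), 89 (Meridian-3), 81 (Meridian-4), 79 (Tessera-1), 79 (Cinder-1)
Next rejected bid: $76 (not a price — pay-as-bid).
Allocation: Apex 2, Cinder 1, Meridian 4, Tessera 1.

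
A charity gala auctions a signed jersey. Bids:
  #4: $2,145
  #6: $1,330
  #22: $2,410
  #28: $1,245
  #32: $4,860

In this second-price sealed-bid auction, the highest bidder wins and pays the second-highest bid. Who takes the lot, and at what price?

#32 pays $2,410

Bids in order: 4,860 (#32) > 2,410 (#22) > 2,145 (#4) > 1,330 (#6) > 1,245 (#28)
#32 is highest; pays the second-highest bid, $2,410.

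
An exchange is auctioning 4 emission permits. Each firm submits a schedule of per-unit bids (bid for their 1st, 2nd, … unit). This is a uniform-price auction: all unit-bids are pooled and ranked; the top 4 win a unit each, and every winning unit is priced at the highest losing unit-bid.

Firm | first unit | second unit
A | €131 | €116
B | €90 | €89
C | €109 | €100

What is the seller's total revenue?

All unit-bids, highest first — top 4: 131 (A-1), 116 (A-2), 109 (C-1), 100 (C-2)
Highest rejected unit-bid = €90.
Allocation: A 2, C 2. Every unit priced at €90.
Revenue = 4 × 90 = €360.

Total revenue: €360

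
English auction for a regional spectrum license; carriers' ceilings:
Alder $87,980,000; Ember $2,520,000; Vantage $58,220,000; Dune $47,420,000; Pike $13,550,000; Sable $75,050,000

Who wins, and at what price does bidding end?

Limits ranked: 87,980,000 (Alder) > 75,050,000 (Sable) > 58,220,000 (Vantage) > 47,420,000 (Dune) > 13,550,000 (Pike) > 2,520,000 (Ember)
Sable is the last rival to drop out, at $75,050,000; Alder remains and wins at that price.

Alder wins at $75,050,000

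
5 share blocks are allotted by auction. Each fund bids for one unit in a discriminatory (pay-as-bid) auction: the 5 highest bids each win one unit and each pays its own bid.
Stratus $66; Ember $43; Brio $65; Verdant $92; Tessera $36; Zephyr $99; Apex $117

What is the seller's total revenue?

Total revenue: $439

Sorting: 117 (Apex), 99 (Zephyr), 92 (Verdant), 66 (Stratus), 65 (Brio), 43 (Ember), 36 (Tessera)
The 5 highest are Apex, Zephyr, Verdant, Stratus, Brio.
Total revenue = 117 + 99 + 92 + 66 + 65 = $439.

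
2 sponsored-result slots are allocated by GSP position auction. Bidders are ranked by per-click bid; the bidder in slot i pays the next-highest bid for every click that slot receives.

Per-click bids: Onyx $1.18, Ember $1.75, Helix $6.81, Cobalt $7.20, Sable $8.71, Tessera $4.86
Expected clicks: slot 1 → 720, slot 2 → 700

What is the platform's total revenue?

Total revenue: $9951.00

Ranked by bid: $8.71 (Sable) > $7.20 (Cobalt) > $6.81 (Helix) > …
Slot 1: Sable pays $7.20 × 720 = $5184.00
Slot 2: Cobalt pays $6.81 × 700 = $4767.00
Total = $9951.00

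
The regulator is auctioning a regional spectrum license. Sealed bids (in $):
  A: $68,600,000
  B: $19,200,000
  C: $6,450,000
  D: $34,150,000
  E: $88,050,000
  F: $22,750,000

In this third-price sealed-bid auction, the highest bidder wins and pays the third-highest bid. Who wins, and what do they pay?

E pays $34,150,000

Rule: the highest bidder wins and pays the third-highest bid.
Sorting bids: 88,050,000 (E) > 68,600,000 (A) > 34,150,000 (D) > 22,750,000 (F) > 19,200,000 (B) > 6,450,000 (C)
E is highest; pays the third-highest bid, $34,150,000.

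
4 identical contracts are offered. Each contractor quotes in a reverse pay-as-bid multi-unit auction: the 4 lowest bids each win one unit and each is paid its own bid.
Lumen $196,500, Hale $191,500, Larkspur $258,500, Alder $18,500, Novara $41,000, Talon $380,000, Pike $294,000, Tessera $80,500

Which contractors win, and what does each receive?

Alder $18,500, Novara $41,000, Tessera $80,500, Hale $191,500

Bids ranked low→high: 18,500 (Alder), 41,000 (Novara), 80,500 (Tessera), 191,500 (Hale), 196,500 (Lumen), 258,500 (Larkspur), …
Lowest 4: Alder, Novara, Tessera, Hale.
Each winner is paid its own bid: Alder $18,500, Novara $41,000, Tessera $80,500, Hale $191,500.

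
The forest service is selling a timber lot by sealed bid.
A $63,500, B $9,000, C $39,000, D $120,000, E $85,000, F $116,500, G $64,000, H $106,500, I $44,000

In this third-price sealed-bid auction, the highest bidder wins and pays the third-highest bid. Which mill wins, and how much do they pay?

Bids in order: 120,000 (D) > 116,500 (F) > 106,500 (H) > 85,000 (E) > 64,000 (G) > 63,500 (A) > …
D wins; payment is bid #3 in the ranking = $106,500.

D pays $106,500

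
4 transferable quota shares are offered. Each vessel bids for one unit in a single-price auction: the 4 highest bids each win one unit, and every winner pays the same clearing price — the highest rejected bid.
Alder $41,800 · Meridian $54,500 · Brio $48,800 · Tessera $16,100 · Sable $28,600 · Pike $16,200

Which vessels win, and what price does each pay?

Ordering the bids: 54,500 (Meridian), 48,800 (Brio), 41,800 (Alder), 28,600 (Sable), 16,200 (Pike), 16,100 (Tessera)
Winners (4 units): Meridian, Brio, Alder, Sable.
Highest unsuccessful bid: $16,200 → clearing price.

Meridian, Brio, Alder, Sable; each pays $16,200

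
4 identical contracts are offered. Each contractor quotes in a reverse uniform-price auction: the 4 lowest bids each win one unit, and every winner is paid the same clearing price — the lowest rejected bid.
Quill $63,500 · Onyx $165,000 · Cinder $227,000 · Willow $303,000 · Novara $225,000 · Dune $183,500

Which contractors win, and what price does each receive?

Quill, Onyx, Dune, Novara; each is paid $227,000

Sorting: 63,500 (Quill), 165,000 (Onyx), 183,500 (Dune), 225,000 (Novara), 227,000 (Cinder), 303,000 (Willow)
The 4 lowest are Quill, Onyx, Dune, Novara.
First losing bid is Cinder's $227,000, which sets the uniform price.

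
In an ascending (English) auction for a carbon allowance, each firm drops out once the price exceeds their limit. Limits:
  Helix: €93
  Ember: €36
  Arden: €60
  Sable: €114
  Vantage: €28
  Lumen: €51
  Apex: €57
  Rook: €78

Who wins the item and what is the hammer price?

Open ascending-bid auction: the price rises until one bidder remains; the winner pays the price at which the last rival dropped out.
Limits ranked: 114 (Sable) > 93 (Helix) > 78 (Rook) > 60 (Arden) > 57 (Apex) > 51 (Lumen) > …
Helix is the last rival to drop out, at €93; Sable remains and wins at that price.

Sable wins at €93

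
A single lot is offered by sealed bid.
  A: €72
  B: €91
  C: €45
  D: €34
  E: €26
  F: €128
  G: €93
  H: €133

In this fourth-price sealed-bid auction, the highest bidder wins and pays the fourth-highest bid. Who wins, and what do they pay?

Bids ranked: 133 (H) > 128 (F) > 93 (G) > 91 (B) > 72 (A) > 45 (C) > …
H wins; payment is bid #4 in the ranking = €91.

H pays €91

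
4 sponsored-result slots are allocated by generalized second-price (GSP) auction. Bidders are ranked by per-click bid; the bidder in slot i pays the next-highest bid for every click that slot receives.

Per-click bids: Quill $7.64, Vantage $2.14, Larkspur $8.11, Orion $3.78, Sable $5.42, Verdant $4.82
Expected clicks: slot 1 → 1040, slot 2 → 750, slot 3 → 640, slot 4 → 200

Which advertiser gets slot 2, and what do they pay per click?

Sorting advertisers: $8.11 (Larkspur) > $7.64 (Quill) > $5.42 (Sable) > $4.82 (Verdant) > $3.78 (Orion) > …
Slot 2 goes to the second-ranked bidder, Quill, who pays the next bid down: $5.42/click.

Quill; $5.42 per click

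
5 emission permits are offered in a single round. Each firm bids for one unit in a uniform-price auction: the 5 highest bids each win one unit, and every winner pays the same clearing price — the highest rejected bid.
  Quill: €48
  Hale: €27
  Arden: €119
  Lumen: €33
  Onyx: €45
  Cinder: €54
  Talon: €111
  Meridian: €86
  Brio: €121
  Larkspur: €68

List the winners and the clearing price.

Brio, Arden, Talon, Meridian, Larkspur; each pays €54

Ordering the bids: 121 (Brio), 119 (Arden), 111 (Talon), 86 (Meridian), 68 (Larkspur), 54 (Cinder), 48 (Quill), …
Winners (5 units): Brio, Arden, Talon, Meridian, Larkspur.
Clearing price = highest rejected bid = €54.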